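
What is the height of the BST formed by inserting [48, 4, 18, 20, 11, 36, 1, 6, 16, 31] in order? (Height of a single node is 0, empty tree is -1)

Insertion order: [48, 4, 18, 20, 11, 36, 1, 6, 16, 31]
Tree (level-order array): [48, 4, None, 1, 18, None, None, 11, 20, 6, 16, None, 36, None, None, None, None, 31]
Compute height bottom-up (empty subtree = -1):
  height(1) = 1 + max(-1, -1) = 0
  height(6) = 1 + max(-1, -1) = 0
  height(16) = 1 + max(-1, -1) = 0
  height(11) = 1 + max(0, 0) = 1
  height(31) = 1 + max(-1, -1) = 0
  height(36) = 1 + max(0, -1) = 1
  height(20) = 1 + max(-1, 1) = 2
  height(18) = 1 + max(1, 2) = 3
  height(4) = 1 + max(0, 3) = 4
  height(48) = 1 + max(4, -1) = 5
Height = 5


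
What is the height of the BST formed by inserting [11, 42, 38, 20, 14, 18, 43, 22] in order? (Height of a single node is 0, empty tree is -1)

Insertion order: [11, 42, 38, 20, 14, 18, 43, 22]
Tree (level-order array): [11, None, 42, 38, 43, 20, None, None, None, 14, 22, None, 18]
Compute height bottom-up (empty subtree = -1):
  height(18) = 1 + max(-1, -1) = 0
  height(14) = 1 + max(-1, 0) = 1
  height(22) = 1 + max(-1, -1) = 0
  height(20) = 1 + max(1, 0) = 2
  height(38) = 1 + max(2, -1) = 3
  height(43) = 1 + max(-1, -1) = 0
  height(42) = 1 + max(3, 0) = 4
  height(11) = 1 + max(-1, 4) = 5
Height = 5


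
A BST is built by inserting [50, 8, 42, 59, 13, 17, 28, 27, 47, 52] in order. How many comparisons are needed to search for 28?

Search path for 28: 50 -> 8 -> 42 -> 13 -> 17 -> 28
Found: True
Comparisons: 6


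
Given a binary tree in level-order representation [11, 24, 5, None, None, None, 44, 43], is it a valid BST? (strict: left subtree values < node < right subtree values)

Level-order array: [11, 24, 5, None, None, None, 44, 43]
Validate using subtree bounds (lo, hi): at each node, require lo < value < hi,
then recurse left with hi=value and right with lo=value.
Preorder trace (stopping at first violation):
  at node 11 with bounds (-inf, +inf): OK
  at node 24 with bounds (-inf, 11): VIOLATION
Node 24 violates its bound: not (-inf < 24 < 11).
Result: Not a valid BST


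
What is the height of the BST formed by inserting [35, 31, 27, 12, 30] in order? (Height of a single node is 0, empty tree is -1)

Insertion order: [35, 31, 27, 12, 30]
Tree (level-order array): [35, 31, None, 27, None, 12, 30]
Compute height bottom-up (empty subtree = -1):
  height(12) = 1 + max(-1, -1) = 0
  height(30) = 1 + max(-1, -1) = 0
  height(27) = 1 + max(0, 0) = 1
  height(31) = 1 + max(1, -1) = 2
  height(35) = 1 + max(2, -1) = 3
Height = 3


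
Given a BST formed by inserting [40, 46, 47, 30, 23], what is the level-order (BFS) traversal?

Tree insertion order: [40, 46, 47, 30, 23]
Tree (level-order array): [40, 30, 46, 23, None, None, 47]
BFS from the root, enqueuing left then right child of each popped node:
  queue [40] -> pop 40, enqueue [30, 46], visited so far: [40]
  queue [30, 46] -> pop 30, enqueue [23], visited so far: [40, 30]
  queue [46, 23] -> pop 46, enqueue [47], visited so far: [40, 30, 46]
  queue [23, 47] -> pop 23, enqueue [none], visited so far: [40, 30, 46, 23]
  queue [47] -> pop 47, enqueue [none], visited so far: [40, 30, 46, 23, 47]
Result: [40, 30, 46, 23, 47]


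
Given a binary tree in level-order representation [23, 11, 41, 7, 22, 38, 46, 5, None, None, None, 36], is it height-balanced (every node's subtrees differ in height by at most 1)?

Tree (level-order array): [23, 11, 41, 7, 22, 38, 46, 5, None, None, None, 36]
Definition: a tree is height-balanced if, at every node, |h(left) - h(right)| <= 1 (empty subtree has height -1).
Bottom-up per-node check:
  node 5: h_left=-1, h_right=-1, diff=0 [OK], height=0
  node 7: h_left=0, h_right=-1, diff=1 [OK], height=1
  node 22: h_left=-1, h_right=-1, diff=0 [OK], height=0
  node 11: h_left=1, h_right=0, diff=1 [OK], height=2
  node 36: h_left=-1, h_right=-1, diff=0 [OK], height=0
  node 38: h_left=0, h_right=-1, diff=1 [OK], height=1
  node 46: h_left=-1, h_right=-1, diff=0 [OK], height=0
  node 41: h_left=1, h_right=0, diff=1 [OK], height=2
  node 23: h_left=2, h_right=2, diff=0 [OK], height=3
All nodes satisfy the balance condition.
Result: Balanced


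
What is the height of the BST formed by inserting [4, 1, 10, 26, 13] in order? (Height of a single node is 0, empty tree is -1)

Insertion order: [4, 1, 10, 26, 13]
Tree (level-order array): [4, 1, 10, None, None, None, 26, 13]
Compute height bottom-up (empty subtree = -1):
  height(1) = 1 + max(-1, -1) = 0
  height(13) = 1 + max(-1, -1) = 0
  height(26) = 1 + max(0, -1) = 1
  height(10) = 1 + max(-1, 1) = 2
  height(4) = 1 + max(0, 2) = 3
Height = 3


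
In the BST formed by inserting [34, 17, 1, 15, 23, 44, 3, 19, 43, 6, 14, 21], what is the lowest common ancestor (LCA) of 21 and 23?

Tree insertion order: [34, 17, 1, 15, 23, 44, 3, 19, 43, 6, 14, 21]
Tree (level-order array): [34, 17, 44, 1, 23, 43, None, None, 15, 19, None, None, None, 3, None, None, 21, None, 6, None, None, None, 14]
In a BST, the LCA of p=21, q=23 is the first node v on the
root-to-leaf path with p <= v <= q (go left if both < v, right if both > v).
Walk from root:
  at 34: both 21 and 23 < 34, go left
  at 17: both 21 and 23 > 17, go right
  at 23: 21 <= 23 <= 23, this is the LCA
LCA = 23


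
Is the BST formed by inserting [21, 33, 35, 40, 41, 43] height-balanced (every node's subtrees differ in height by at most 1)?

Tree (level-order array): [21, None, 33, None, 35, None, 40, None, 41, None, 43]
Definition: a tree is height-balanced if, at every node, |h(left) - h(right)| <= 1 (empty subtree has height -1).
Bottom-up per-node check:
  node 43: h_left=-1, h_right=-1, diff=0 [OK], height=0
  node 41: h_left=-1, h_right=0, diff=1 [OK], height=1
  node 40: h_left=-1, h_right=1, diff=2 [FAIL (|-1-1|=2 > 1)], height=2
  node 35: h_left=-1, h_right=2, diff=3 [FAIL (|-1-2|=3 > 1)], height=3
  node 33: h_left=-1, h_right=3, diff=4 [FAIL (|-1-3|=4 > 1)], height=4
  node 21: h_left=-1, h_right=4, diff=5 [FAIL (|-1-4|=5 > 1)], height=5
Node 40 violates the condition: |-1 - 1| = 2 > 1.
Result: Not balanced


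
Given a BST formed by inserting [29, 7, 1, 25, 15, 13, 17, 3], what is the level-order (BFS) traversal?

Tree insertion order: [29, 7, 1, 25, 15, 13, 17, 3]
Tree (level-order array): [29, 7, None, 1, 25, None, 3, 15, None, None, None, 13, 17]
BFS from the root, enqueuing left then right child of each popped node:
  queue [29] -> pop 29, enqueue [7], visited so far: [29]
  queue [7] -> pop 7, enqueue [1, 25], visited so far: [29, 7]
  queue [1, 25] -> pop 1, enqueue [3], visited so far: [29, 7, 1]
  queue [25, 3] -> pop 25, enqueue [15], visited so far: [29, 7, 1, 25]
  queue [3, 15] -> pop 3, enqueue [none], visited so far: [29, 7, 1, 25, 3]
  queue [15] -> pop 15, enqueue [13, 17], visited so far: [29, 7, 1, 25, 3, 15]
  queue [13, 17] -> pop 13, enqueue [none], visited so far: [29, 7, 1, 25, 3, 15, 13]
  queue [17] -> pop 17, enqueue [none], visited so far: [29, 7, 1, 25, 3, 15, 13, 17]
Result: [29, 7, 1, 25, 3, 15, 13, 17]


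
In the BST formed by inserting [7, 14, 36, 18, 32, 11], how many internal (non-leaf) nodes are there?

Tree built from: [7, 14, 36, 18, 32, 11]
Tree (level-order array): [7, None, 14, 11, 36, None, None, 18, None, None, 32]
Rule: An internal node has at least one child.
Per-node child counts:
  node 7: 1 child(ren)
  node 14: 2 child(ren)
  node 11: 0 child(ren)
  node 36: 1 child(ren)
  node 18: 1 child(ren)
  node 32: 0 child(ren)
Matching nodes: [7, 14, 36, 18]
Count of internal (non-leaf) nodes: 4


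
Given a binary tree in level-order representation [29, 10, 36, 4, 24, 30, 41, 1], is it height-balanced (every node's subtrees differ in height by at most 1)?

Tree (level-order array): [29, 10, 36, 4, 24, 30, 41, 1]
Definition: a tree is height-balanced if, at every node, |h(left) - h(right)| <= 1 (empty subtree has height -1).
Bottom-up per-node check:
  node 1: h_left=-1, h_right=-1, diff=0 [OK], height=0
  node 4: h_left=0, h_right=-1, diff=1 [OK], height=1
  node 24: h_left=-1, h_right=-1, diff=0 [OK], height=0
  node 10: h_left=1, h_right=0, diff=1 [OK], height=2
  node 30: h_left=-1, h_right=-1, diff=0 [OK], height=0
  node 41: h_left=-1, h_right=-1, diff=0 [OK], height=0
  node 36: h_left=0, h_right=0, diff=0 [OK], height=1
  node 29: h_left=2, h_right=1, diff=1 [OK], height=3
All nodes satisfy the balance condition.
Result: Balanced


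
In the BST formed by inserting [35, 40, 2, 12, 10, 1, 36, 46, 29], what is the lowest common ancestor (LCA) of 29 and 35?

Tree insertion order: [35, 40, 2, 12, 10, 1, 36, 46, 29]
Tree (level-order array): [35, 2, 40, 1, 12, 36, 46, None, None, 10, 29]
In a BST, the LCA of p=29, q=35 is the first node v on the
root-to-leaf path with p <= v <= q (go left if both < v, right if both > v).
Walk from root:
  at 35: 29 <= 35 <= 35, this is the LCA
LCA = 35


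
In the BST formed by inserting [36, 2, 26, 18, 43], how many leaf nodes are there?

Tree built from: [36, 2, 26, 18, 43]
Tree (level-order array): [36, 2, 43, None, 26, None, None, 18]
Rule: A leaf has 0 children.
Per-node child counts:
  node 36: 2 child(ren)
  node 2: 1 child(ren)
  node 26: 1 child(ren)
  node 18: 0 child(ren)
  node 43: 0 child(ren)
Matching nodes: [18, 43]
Count of leaf nodes: 2


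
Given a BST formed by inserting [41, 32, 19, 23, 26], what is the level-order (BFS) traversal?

Tree insertion order: [41, 32, 19, 23, 26]
Tree (level-order array): [41, 32, None, 19, None, None, 23, None, 26]
BFS from the root, enqueuing left then right child of each popped node:
  queue [41] -> pop 41, enqueue [32], visited so far: [41]
  queue [32] -> pop 32, enqueue [19], visited so far: [41, 32]
  queue [19] -> pop 19, enqueue [23], visited so far: [41, 32, 19]
  queue [23] -> pop 23, enqueue [26], visited so far: [41, 32, 19, 23]
  queue [26] -> pop 26, enqueue [none], visited so far: [41, 32, 19, 23, 26]
Result: [41, 32, 19, 23, 26]


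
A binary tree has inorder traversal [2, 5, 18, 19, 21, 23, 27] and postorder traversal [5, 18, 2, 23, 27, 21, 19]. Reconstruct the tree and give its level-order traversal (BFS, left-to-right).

Inorder:   [2, 5, 18, 19, 21, 23, 27]
Postorder: [5, 18, 2, 23, 27, 21, 19]
Algorithm: postorder visits root last, so walk postorder right-to-left;
each value is the root of the current inorder slice — split it at that
value, recurse on the right subtree first, then the left.
Recursive splits:
  root=19; inorder splits into left=[2, 5, 18], right=[21, 23, 27]
  root=21; inorder splits into left=[], right=[23, 27]
  root=27; inorder splits into left=[23], right=[]
  root=23; inorder splits into left=[], right=[]
  root=2; inorder splits into left=[], right=[5, 18]
  root=18; inorder splits into left=[5], right=[]
  root=5; inorder splits into left=[], right=[]
Reconstructed level-order: [19, 2, 21, 18, 27, 5, 23]


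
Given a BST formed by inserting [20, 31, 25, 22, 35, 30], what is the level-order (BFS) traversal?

Tree insertion order: [20, 31, 25, 22, 35, 30]
Tree (level-order array): [20, None, 31, 25, 35, 22, 30]
BFS from the root, enqueuing left then right child of each popped node:
  queue [20] -> pop 20, enqueue [31], visited so far: [20]
  queue [31] -> pop 31, enqueue [25, 35], visited so far: [20, 31]
  queue [25, 35] -> pop 25, enqueue [22, 30], visited so far: [20, 31, 25]
  queue [35, 22, 30] -> pop 35, enqueue [none], visited so far: [20, 31, 25, 35]
  queue [22, 30] -> pop 22, enqueue [none], visited so far: [20, 31, 25, 35, 22]
  queue [30] -> pop 30, enqueue [none], visited so far: [20, 31, 25, 35, 22, 30]
Result: [20, 31, 25, 35, 22, 30]


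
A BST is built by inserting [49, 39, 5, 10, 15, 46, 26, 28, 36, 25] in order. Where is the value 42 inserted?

Starting tree (level order): [49, 39, None, 5, 46, None, 10, None, None, None, 15, None, 26, 25, 28, None, None, None, 36]
Insertion path: 49 -> 39 -> 46
Result: insert 42 as left child of 46
Final tree (level order): [49, 39, None, 5, 46, None, 10, 42, None, None, 15, None, None, None, 26, 25, 28, None, None, None, 36]


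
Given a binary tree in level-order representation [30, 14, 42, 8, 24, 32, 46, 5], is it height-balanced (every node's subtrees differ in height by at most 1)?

Tree (level-order array): [30, 14, 42, 8, 24, 32, 46, 5]
Definition: a tree is height-balanced if, at every node, |h(left) - h(right)| <= 1 (empty subtree has height -1).
Bottom-up per-node check:
  node 5: h_left=-1, h_right=-1, diff=0 [OK], height=0
  node 8: h_left=0, h_right=-1, diff=1 [OK], height=1
  node 24: h_left=-1, h_right=-1, diff=0 [OK], height=0
  node 14: h_left=1, h_right=0, diff=1 [OK], height=2
  node 32: h_left=-1, h_right=-1, diff=0 [OK], height=0
  node 46: h_left=-1, h_right=-1, diff=0 [OK], height=0
  node 42: h_left=0, h_right=0, diff=0 [OK], height=1
  node 30: h_left=2, h_right=1, diff=1 [OK], height=3
All nodes satisfy the balance condition.
Result: Balanced


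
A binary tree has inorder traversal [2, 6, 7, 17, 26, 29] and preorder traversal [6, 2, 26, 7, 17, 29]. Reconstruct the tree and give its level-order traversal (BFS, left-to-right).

Inorder:  [2, 6, 7, 17, 26, 29]
Preorder: [6, 2, 26, 7, 17, 29]
Algorithm: preorder visits root first, so consume preorder in order;
for each root, split the current inorder slice at that value into
left-subtree inorder and right-subtree inorder, then recurse.
Recursive splits:
  root=6; inorder splits into left=[2], right=[7, 17, 26, 29]
  root=2; inorder splits into left=[], right=[]
  root=26; inorder splits into left=[7, 17], right=[29]
  root=7; inorder splits into left=[], right=[17]
  root=17; inorder splits into left=[], right=[]
  root=29; inorder splits into left=[], right=[]
Reconstructed level-order: [6, 2, 26, 7, 29, 17]


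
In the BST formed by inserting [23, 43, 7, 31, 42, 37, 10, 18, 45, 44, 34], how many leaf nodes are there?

Tree built from: [23, 43, 7, 31, 42, 37, 10, 18, 45, 44, 34]
Tree (level-order array): [23, 7, 43, None, 10, 31, 45, None, 18, None, 42, 44, None, None, None, 37, None, None, None, 34]
Rule: A leaf has 0 children.
Per-node child counts:
  node 23: 2 child(ren)
  node 7: 1 child(ren)
  node 10: 1 child(ren)
  node 18: 0 child(ren)
  node 43: 2 child(ren)
  node 31: 1 child(ren)
  node 42: 1 child(ren)
  node 37: 1 child(ren)
  node 34: 0 child(ren)
  node 45: 1 child(ren)
  node 44: 0 child(ren)
Matching nodes: [18, 34, 44]
Count of leaf nodes: 3


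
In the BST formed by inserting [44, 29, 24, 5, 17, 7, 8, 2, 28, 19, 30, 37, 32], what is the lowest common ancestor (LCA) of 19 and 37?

Tree insertion order: [44, 29, 24, 5, 17, 7, 8, 2, 28, 19, 30, 37, 32]
Tree (level-order array): [44, 29, None, 24, 30, 5, 28, None, 37, 2, 17, None, None, 32, None, None, None, 7, 19, None, None, None, 8]
In a BST, the LCA of p=19, q=37 is the first node v on the
root-to-leaf path with p <= v <= q (go left if both < v, right if both > v).
Walk from root:
  at 44: both 19 and 37 < 44, go left
  at 29: 19 <= 29 <= 37, this is the LCA
LCA = 29


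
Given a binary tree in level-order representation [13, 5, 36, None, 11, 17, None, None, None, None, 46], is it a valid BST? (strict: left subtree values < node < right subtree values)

Level-order array: [13, 5, 36, None, 11, 17, None, None, None, None, 46]
Validate using subtree bounds (lo, hi): at each node, require lo < value < hi,
then recurse left with hi=value and right with lo=value.
Preorder trace (stopping at first violation):
  at node 13 with bounds (-inf, +inf): OK
  at node 5 with bounds (-inf, 13): OK
  at node 11 with bounds (5, 13): OK
  at node 36 with bounds (13, +inf): OK
  at node 17 with bounds (13, 36): OK
  at node 46 with bounds (17, 36): VIOLATION
Node 46 violates its bound: not (17 < 46 < 36).
Result: Not a valid BST


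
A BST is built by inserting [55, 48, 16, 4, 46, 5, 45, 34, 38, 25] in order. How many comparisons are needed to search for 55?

Search path for 55: 55
Found: True
Comparisons: 1


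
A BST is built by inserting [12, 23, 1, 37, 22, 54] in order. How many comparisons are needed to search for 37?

Search path for 37: 12 -> 23 -> 37
Found: True
Comparisons: 3


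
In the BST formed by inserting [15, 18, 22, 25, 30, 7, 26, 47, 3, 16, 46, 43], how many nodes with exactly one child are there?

Tree built from: [15, 18, 22, 25, 30, 7, 26, 47, 3, 16, 46, 43]
Tree (level-order array): [15, 7, 18, 3, None, 16, 22, None, None, None, None, None, 25, None, 30, 26, 47, None, None, 46, None, 43]
Rule: These are nodes with exactly 1 non-null child.
Per-node child counts:
  node 15: 2 child(ren)
  node 7: 1 child(ren)
  node 3: 0 child(ren)
  node 18: 2 child(ren)
  node 16: 0 child(ren)
  node 22: 1 child(ren)
  node 25: 1 child(ren)
  node 30: 2 child(ren)
  node 26: 0 child(ren)
  node 47: 1 child(ren)
  node 46: 1 child(ren)
  node 43: 0 child(ren)
Matching nodes: [7, 22, 25, 47, 46]
Count of nodes with exactly one child: 5


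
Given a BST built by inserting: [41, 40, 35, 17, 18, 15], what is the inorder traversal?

Tree insertion order: [41, 40, 35, 17, 18, 15]
Tree (level-order array): [41, 40, None, 35, None, 17, None, 15, 18]
Inorder traversal: [15, 17, 18, 35, 40, 41]


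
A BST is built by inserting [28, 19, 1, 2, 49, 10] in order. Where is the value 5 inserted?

Starting tree (level order): [28, 19, 49, 1, None, None, None, None, 2, None, 10]
Insertion path: 28 -> 19 -> 1 -> 2 -> 10
Result: insert 5 as left child of 10
Final tree (level order): [28, 19, 49, 1, None, None, None, None, 2, None, 10, 5]


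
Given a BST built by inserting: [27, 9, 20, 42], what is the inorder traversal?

Tree insertion order: [27, 9, 20, 42]
Tree (level-order array): [27, 9, 42, None, 20]
Inorder traversal: [9, 20, 27, 42]


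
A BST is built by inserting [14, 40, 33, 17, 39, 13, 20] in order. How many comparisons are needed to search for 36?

Search path for 36: 14 -> 40 -> 33 -> 39
Found: False
Comparisons: 4


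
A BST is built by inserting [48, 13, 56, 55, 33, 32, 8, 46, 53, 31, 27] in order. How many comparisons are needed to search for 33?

Search path for 33: 48 -> 13 -> 33
Found: True
Comparisons: 3


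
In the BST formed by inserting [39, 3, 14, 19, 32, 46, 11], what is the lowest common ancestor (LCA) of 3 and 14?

Tree insertion order: [39, 3, 14, 19, 32, 46, 11]
Tree (level-order array): [39, 3, 46, None, 14, None, None, 11, 19, None, None, None, 32]
In a BST, the LCA of p=3, q=14 is the first node v on the
root-to-leaf path with p <= v <= q (go left if both < v, right if both > v).
Walk from root:
  at 39: both 3 and 14 < 39, go left
  at 3: 3 <= 3 <= 14, this is the LCA
LCA = 3


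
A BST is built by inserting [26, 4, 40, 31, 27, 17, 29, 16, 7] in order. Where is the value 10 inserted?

Starting tree (level order): [26, 4, 40, None, 17, 31, None, 16, None, 27, None, 7, None, None, 29]
Insertion path: 26 -> 4 -> 17 -> 16 -> 7
Result: insert 10 as right child of 7
Final tree (level order): [26, 4, 40, None, 17, 31, None, 16, None, 27, None, 7, None, None, 29, None, 10]


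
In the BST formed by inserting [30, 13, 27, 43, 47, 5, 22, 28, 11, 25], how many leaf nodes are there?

Tree built from: [30, 13, 27, 43, 47, 5, 22, 28, 11, 25]
Tree (level-order array): [30, 13, 43, 5, 27, None, 47, None, 11, 22, 28, None, None, None, None, None, 25]
Rule: A leaf has 0 children.
Per-node child counts:
  node 30: 2 child(ren)
  node 13: 2 child(ren)
  node 5: 1 child(ren)
  node 11: 0 child(ren)
  node 27: 2 child(ren)
  node 22: 1 child(ren)
  node 25: 0 child(ren)
  node 28: 0 child(ren)
  node 43: 1 child(ren)
  node 47: 0 child(ren)
Matching nodes: [11, 25, 28, 47]
Count of leaf nodes: 4


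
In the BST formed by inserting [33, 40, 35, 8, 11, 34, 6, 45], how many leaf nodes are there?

Tree built from: [33, 40, 35, 8, 11, 34, 6, 45]
Tree (level-order array): [33, 8, 40, 6, 11, 35, 45, None, None, None, None, 34]
Rule: A leaf has 0 children.
Per-node child counts:
  node 33: 2 child(ren)
  node 8: 2 child(ren)
  node 6: 0 child(ren)
  node 11: 0 child(ren)
  node 40: 2 child(ren)
  node 35: 1 child(ren)
  node 34: 0 child(ren)
  node 45: 0 child(ren)
Matching nodes: [6, 11, 34, 45]
Count of leaf nodes: 4


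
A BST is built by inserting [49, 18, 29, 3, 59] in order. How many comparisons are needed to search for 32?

Search path for 32: 49 -> 18 -> 29
Found: False
Comparisons: 3


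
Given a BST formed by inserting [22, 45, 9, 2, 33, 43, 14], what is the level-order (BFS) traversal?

Tree insertion order: [22, 45, 9, 2, 33, 43, 14]
Tree (level-order array): [22, 9, 45, 2, 14, 33, None, None, None, None, None, None, 43]
BFS from the root, enqueuing left then right child of each popped node:
  queue [22] -> pop 22, enqueue [9, 45], visited so far: [22]
  queue [9, 45] -> pop 9, enqueue [2, 14], visited so far: [22, 9]
  queue [45, 2, 14] -> pop 45, enqueue [33], visited so far: [22, 9, 45]
  queue [2, 14, 33] -> pop 2, enqueue [none], visited so far: [22, 9, 45, 2]
  queue [14, 33] -> pop 14, enqueue [none], visited so far: [22, 9, 45, 2, 14]
  queue [33] -> pop 33, enqueue [43], visited so far: [22, 9, 45, 2, 14, 33]
  queue [43] -> pop 43, enqueue [none], visited so far: [22, 9, 45, 2, 14, 33, 43]
Result: [22, 9, 45, 2, 14, 33, 43]


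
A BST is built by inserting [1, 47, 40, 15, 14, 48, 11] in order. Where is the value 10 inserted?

Starting tree (level order): [1, None, 47, 40, 48, 15, None, None, None, 14, None, 11]
Insertion path: 1 -> 47 -> 40 -> 15 -> 14 -> 11
Result: insert 10 as left child of 11
Final tree (level order): [1, None, 47, 40, 48, 15, None, None, None, 14, None, 11, None, 10]


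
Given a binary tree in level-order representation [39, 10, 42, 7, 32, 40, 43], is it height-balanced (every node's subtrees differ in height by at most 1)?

Tree (level-order array): [39, 10, 42, 7, 32, 40, 43]
Definition: a tree is height-balanced if, at every node, |h(left) - h(right)| <= 1 (empty subtree has height -1).
Bottom-up per-node check:
  node 7: h_left=-1, h_right=-1, diff=0 [OK], height=0
  node 32: h_left=-1, h_right=-1, diff=0 [OK], height=0
  node 10: h_left=0, h_right=0, diff=0 [OK], height=1
  node 40: h_left=-1, h_right=-1, diff=0 [OK], height=0
  node 43: h_left=-1, h_right=-1, diff=0 [OK], height=0
  node 42: h_left=0, h_right=0, diff=0 [OK], height=1
  node 39: h_left=1, h_right=1, diff=0 [OK], height=2
All nodes satisfy the balance condition.
Result: Balanced


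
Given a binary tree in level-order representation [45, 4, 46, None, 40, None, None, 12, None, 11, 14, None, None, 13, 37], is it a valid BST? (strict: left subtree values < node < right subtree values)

Level-order array: [45, 4, 46, None, 40, None, None, 12, None, 11, 14, None, None, 13, 37]
Validate using subtree bounds (lo, hi): at each node, require lo < value < hi,
then recurse left with hi=value and right with lo=value.
Preorder trace (stopping at first violation):
  at node 45 with bounds (-inf, +inf): OK
  at node 4 with bounds (-inf, 45): OK
  at node 40 with bounds (4, 45): OK
  at node 12 with bounds (4, 40): OK
  at node 11 with bounds (4, 12): OK
  at node 14 with bounds (12, 40): OK
  at node 13 with bounds (12, 14): OK
  at node 37 with bounds (14, 40): OK
  at node 46 with bounds (45, +inf): OK
No violation found at any node.
Result: Valid BST


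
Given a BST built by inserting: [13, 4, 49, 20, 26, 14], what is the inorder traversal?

Tree insertion order: [13, 4, 49, 20, 26, 14]
Tree (level-order array): [13, 4, 49, None, None, 20, None, 14, 26]
Inorder traversal: [4, 13, 14, 20, 26, 49]


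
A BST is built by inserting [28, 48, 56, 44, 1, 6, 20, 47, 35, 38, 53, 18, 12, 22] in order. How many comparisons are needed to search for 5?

Search path for 5: 28 -> 1 -> 6
Found: False
Comparisons: 3


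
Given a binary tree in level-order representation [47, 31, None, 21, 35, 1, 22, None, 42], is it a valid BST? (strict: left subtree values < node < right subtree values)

Level-order array: [47, 31, None, 21, 35, 1, 22, None, 42]
Validate using subtree bounds (lo, hi): at each node, require lo < value < hi,
then recurse left with hi=value and right with lo=value.
Preorder trace (stopping at first violation):
  at node 47 with bounds (-inf, +inf): OK
  at node 31 with bounds (-inf, 47): OK
  at node 21 with bounds (-inf, 31): OK
  at node 1 with bounds (-inf, 21): OK
  at node 22 with bounds (21, 31): OK
  at node 35 with bounds (31, 47): OK
  at node 42 with bounds (35, 47): OK
No violation found at any node.
Result: Valid BST


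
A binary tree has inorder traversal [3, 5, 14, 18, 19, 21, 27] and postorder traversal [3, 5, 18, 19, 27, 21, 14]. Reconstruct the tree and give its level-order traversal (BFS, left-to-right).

Inorder:   [3, 5, 14, 18, 19, 21, 27]
Postorder: [3, 5, 18, 19, 27, 21, 14]
Algorithm: postorder visits root last, so walk postorder right-to-left;
each value is the root of the current inorder slice — split it at that
value, recurse on the right subtree first, then the left.
Recursive splits:
  root=14; inorder splits into left=[3, 5], right=[18, 19, 21, 27]
  root=21; inorder splits into left=[18, 19], right=[27]
  root=27; inorder splits into left=[], right=[]
  root=19; inorder splits into left=[18], right=[]
  root=18; inorder splits into left=[], right=[]
  root=5; inorder splits into left=[3], right=[]
  root=3; inorder splits into left=[], right=[]
Reconstructed level-order: [14, 5, 21, 3, 19, 27, 18]


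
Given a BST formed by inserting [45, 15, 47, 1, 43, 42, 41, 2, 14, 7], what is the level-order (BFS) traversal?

Tree insertion order: [45, 15, 47, 1, 43, 42, 41, 2, 14, 7]
Tree (level-order array): [45, 15, 47, 1, 43, None, None, None, 2, 42, None, None, 14, 41, None, 7]
BFS from the root, enqueuing left then right child of each popped node:
  queue [45] -> pop 45, enqueue [15, 47], visited so far: [45]
  queue [15, 47] -> pop 15, enqueue [1, 43], visited so far: [45, 15]
  queue [47, 1, 43] -> pop 47, enqueue [none], visited so far: [45, 15, 47]
  queue [1, 43] -> pop 1, enqueue [2], visited so far: [45, 15, 47, 1]
  queue [43, 2] -> pop 43, enqueue [42], visited so far: [45, 15, 47, 1, 43]
  queue [2, 42] -> pop 2, enqueue [14], visited so far: [45, 15, 47, 1, 43, 2]
  queue [42, 14] -> pop 42, enqueue [41], visited so far: [45, 15, 47, 1, 43, 2, 42]
  queue [14, 41] -> pop 14, enqueue [7], visited so far: [45, 15, 47, 1, 43, 2, 42, 14]
  queue [41, 7] -> pop 41, enqueue [none], visited so far: [45, 15, 47, 1, 43, 2, 42, 14, 41]
  queue [7] -> pop 7, enqueue [none], visited so far: [45, 15, 47, 1, 43, 2, 42, 14, 41, 7]
Result: [45, 15, 47, 1, 43, 2, 42, 14, 41, 7]


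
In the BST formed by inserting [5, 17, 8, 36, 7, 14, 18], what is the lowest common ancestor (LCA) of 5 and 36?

Tree insertion order: [5, 17, 8, 36, 7, 14, 18]
Tree (level-order array): [5, None, 17, 8, 36, 7, 14, 18]
In a BST, the LCA of p=5, q=36 is the first node v on the
root-to-leaf path with p <= v <= q (go left if both < v, right if both > v).
Walk from root:
  at 5: 5 <= 5 <= 36, this is the LCA
LCA = 5


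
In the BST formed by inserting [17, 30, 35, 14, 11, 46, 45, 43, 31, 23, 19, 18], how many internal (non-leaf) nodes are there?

Tree built from: [17, 30, 35, 14, 11, 46, 45, 43, 31, 23, 19, 18]
Tree (level-order array): [17, 14, 30, 11, None, 23, 35, None, None, 19, None, 31, 46, 18, None, None, None, 45, None, None, None, 43]
Rule: An internal node has at least one child.
Per-node child counts:
  node 17: 2 child(ren)
  node 14: 1 child(ren)
  node 11: 0 child(ren)
  node 30: 2 child(ren)
  node 23: 1 child(ren)
  node 19: 1 child(ren)
  node 18: 0 child(ren)
  node 35: 2 child(ren)
  node 31: 0 child(ren)
  node 46: 1 child(ren)
  node 45: 1 child(ren)
  node 43: 0 child(ren)
Matching nodes: [17, 14, 30, 23, 19, 35, 46, 45]
Count of internal (non-leaf) nodes: 8


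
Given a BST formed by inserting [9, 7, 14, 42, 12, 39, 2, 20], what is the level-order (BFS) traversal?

Tree insertion order: [9, 7, 14, 42, 12, 39, 2, 20]
Tree (level-order array): [9, 7, 14, 2, None, 12, 42, None, None, None, None, 39, None, 20]
BFS from the root, enqueuing left then right child of each popped node:
  queue [9] -> pop 9, enqueue [7, 14], visited so far: [9]
  queue [7, 14] -> pop 7, enqueue [2], visited so far: [9, 7]
  queue [14, 2] -> pop 14, enqueue [12, 42], visited so far: [9, 7, 14]
  queue [2, 12, 42] -> pop 2, enqueue [none], visited so far: [9, 7, 14, 2]
  queue [12, 42] -> pop 12, enqueue [none], visited so far: [9, 7, 14, 2, 12]
  queue [42] -> pop 42, enqueue [39], visited so far: [9, 7, 14, 2, 12, 42]
  queue [39] -> pop 39, enqueue [20], visited so far: [9, 7, 14, 2, 12, 42, 39]
  queue [20] -> pop 20, enqueue [none], visited so far: [9, 7, 14, 2, 12, 42, 39, 20]
Result: [9, 7, 14, 2, 12, 42, 39, 20]


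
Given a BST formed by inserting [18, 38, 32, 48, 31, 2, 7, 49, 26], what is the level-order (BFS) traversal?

Tree insertion order: [18, 38, 32, 48, 31, 2, 7, 49, 26]
Tree (level-order array): [18, 2, 38, None, 7, 32, 48, None, None, 31, None, None, 49, 26]
BFS from the root, enqueuing left then right child of each popped node:
  queue [18] -> pop 18, enqueue [2, 38], visited so far: [18]
  queue [2, 38] -> pop 2, enqueue [7], visited so far: [18, 2]
  queue [38, 7] -> pop 38, enqueue [32, 48], visited so far: [18, 2, 38]
  queue [7, 32, 48] -> pop 7, enqueue [none], visited so far: [18, 2, 38, 7]
  queue [32, 48] -> pop 32, enqueue [31], visited so far: [18, 2, 38, 7, 32]
  queue [48, 31] -> pop 48, enqueue [49], visited so far: [18, 2, 38, 7, 32, 48]
  queue [31, 49] -> pop 31, enqueue [26], visited so far: [18, 2, 38, 7, 32, 48, 31]
  queue [49, 26] -> pop 49, enqueue [none], visited so far: [18, 2, 38, 7, 32, 48, 31, 49]
  queue [26] -> pop 26, enqueue [none], visited so far: [18, 2, 38, 7, 32, 48, 31, 49, 26]
Result: [18, 2, 38, 7, 32, 48, 31, 49, 26]


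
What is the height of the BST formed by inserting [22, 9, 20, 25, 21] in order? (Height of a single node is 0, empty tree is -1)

Insertion order: [22, 9, 20, 25, 21]
Tree (level-order array): [22, 9, 25, None, 20, None, None, None, 21]
Compute height bottom-up (empty subtree = -1):
  height(21) = 1 + max(-1, -1) = 0
  height(20) = 1 + max(-1, 0) = 1
  height(9) = 1 + max(-1, 1) = 2
  height(25) = 1 + max(-1, -1) = 0
  height(22) = 1 + max(2, 0) = 3
Height = 3


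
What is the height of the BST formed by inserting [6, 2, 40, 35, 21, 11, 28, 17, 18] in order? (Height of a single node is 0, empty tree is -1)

Insertion order: [6, 2, 40, 35, 21, 11, 28, 17, 18]
Tree (level-order array): [6, 2, 40, None, None, 35, None, 21, None, 11, 28, None, 17, None, None, None, 18]
Compute height bottom-up (empty subtree = -1):
  height(2) = 1 + max(-1, -1) = 0
  height(18) = 1 + max(-1, -1) = 0
  height(17) = 1 + max(-1, 0) = 1
  height(11) = 1 + max(-1, 1) = 2
  height(28) = 1 + max(-1, -1) = 0
  height(21) = 1 + max(2, 0) = 3
  height(35) = 1 + max(3, -1) = 4
  height(40) = 1 + max(4, -1) = 5
  height(6) = 1 + max(0, 5) = 6
Height = 6


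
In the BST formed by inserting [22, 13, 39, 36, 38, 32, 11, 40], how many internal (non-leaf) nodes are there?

Tree built from: [22, 13, 39, 36, 38, 32, 11, 40]
Tree (level-order array): [22, 13, 39, 11, None, 36, 40, None, None, 32, 38]
Rule: An internal node has at least one child.
Per-node child counts:
  node 22: 2 child(ren)
  node 13: 1 child(ren)
  node 11: 0 child(ren)
  node 39: 2 child(ren)
  node 36: 2 child(ren)
  node 32: 0 child(ren)
  node 38: 0 child(ren)
  node 40: 0 child(ren)
Matching nodes: [22, 13, 39, 36]
Count of internal (non-leaf) nodes: 4


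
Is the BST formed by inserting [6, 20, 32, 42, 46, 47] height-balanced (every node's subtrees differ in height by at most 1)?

Tree (level-order array): [6, None, 20, None, 32, None, 42, None, 46, None, 47]
Definition: a tree is height-balanced if, at every node, |h(left) - h(right)| <= 1 (empty subtree has height -1).
Bottom-up per-node check:
  node 47: h_left=-1, h_right=-1, diff=0 [OK], height=0
  node 46: h_left=-1, h_right=0, diff=1 [OK], height=1
  node 42: h_left=-1, h_right=1, diff=2 [FAIL (|-1-1|=2 > 1)], height=2
  node 32: h_left=-1, h_right=2, diff=3 [FAIL (|-1-2|=3 > 1)], height=3
  node 20: h_left=-1, h_right=3, diff=4 [FAIL (|-1-3|=4 > 1)], height=4
  node 6: h_left=-1, h_right=4, diff=5 [FAIL (|-1-4|=5 > 1)], height=5
Node 42 violates the condition: |-1 - 1| = 2 > 1.
Result: Not balanced


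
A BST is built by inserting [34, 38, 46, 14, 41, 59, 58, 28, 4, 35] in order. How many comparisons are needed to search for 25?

Search path for 25: 34 -> 14 -> 28
Found: False
Comparisons: 3


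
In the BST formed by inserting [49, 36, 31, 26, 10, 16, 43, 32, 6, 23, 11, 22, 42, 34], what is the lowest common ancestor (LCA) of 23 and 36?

Tree insertion order: [49, 36, 31, 26, 10, 16, 43, 32, 6, 23, 11, 22, 42, 34]
Tree (level-order array): [49, 36, None, 31, 43, 26, 32, 42, None, 10, None, None, 34, None, None, 6, 16, None, None, None, None, 11, 23, None, None, 22]
In a BST, the LCA of p=23, q=36 is the first node v on the
root-to-leaf path with p <= v <= q (go left if both < v, right if both > v).
Walk from root:
  at 49: both 23 and 36 < 49, go left
  at 36: 23 <= 36 <= 36, this is the LCA
LCA = 36


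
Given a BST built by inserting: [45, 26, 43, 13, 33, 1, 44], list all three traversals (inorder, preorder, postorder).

Tree insertion order: [45, 26, 43, 13, 33, 1, 44]
Tree (level-order array): [45, 26, None, 13, 43, 1, None, 33, 44]
Inorder (L, root, R): [1, 13, 26, 33, 43, 44, 45]
Preorder (root, L, R): [45, 26, 13, 1, 43, 33, 44]
Postorder (L, R, root): [1, 13, 33, 44, 43, 26, 45]


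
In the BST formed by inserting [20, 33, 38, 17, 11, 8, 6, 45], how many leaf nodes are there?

Tree built from: [20, 33, 38, 17, 11, 8, 6, 45]
Tree (level-order array): [20, 17, 33, 11, None, None, 38, 8, None, None, 45, 6]
Rule: A leaf has 0 children.
Per-node child counts:
  node 20: 2 child(ren)
  node 17: 1 child(ren)
  node 11: 1 child(ren)
  node 8: 1 child(ren)
  node 6: 0 child(ren)
  node 33: 1 child(ren)
  node 38: 1 child(ren)
  node 45: 0 child(ren)
Matching nodes: [6, 45]
Count of leaf nodes: 2


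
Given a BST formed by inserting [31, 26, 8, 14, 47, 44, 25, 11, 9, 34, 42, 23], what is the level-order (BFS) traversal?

Tree insertion order: [31, 26, 8, 14, 47, 44, 25, 11, 9, 34, 42, 23]
Tree (level-order array): [31, 26, 47, 8, None, 44, None, None, 14, 34, None, 11, 25, None, 42, 9, None, 23]
BFS from the root, enqueuing left then right child of each popped node:
  queue [31] -> pop 31, enqueue [26, 47], visited so far: [31]
  queue [26, 47] -> pop 26, enqueue [8], visited so far: [31, 26]
  queue [47, 8] -> pop 47, enqueue [44], visited so far: [31, 26, 47]
  queue [8, 44] -> pop 8, enqueue [14], visited so far: [31, 26, 47, 8]
  queue [44, 14] -> pop 44, enqueue [34], visited so far: [31, 26, 47, 8, 44]
  queue [14, 34] -> pop 14, enqueue [11, 25], visited so far: [31, 26, 47, 8, 44, 14]
  queue [34, 11, 25] -> pop 34, enqueue [42], visited so far: [31, 26, 47, 8, 44, 14, 34]
  queue [11, 25, 42] -> pop 11, enqueue [9], visited so far: [31, 26, 47, 8, 44, 14, 34, 11]
  queue [25, 42, 9] -> pop 25, enqueue [23], visited so far: [31, 26, 47, 8, 44, 14, 34, 11, 25]
  queue [42, 9, 23] -> pop 42, enqueue [none], visited so far: [31, 26, 47, 8, 44, 14, 34, 11, 25, 42]
  queue [9, 23] -> pop 9, enqueue [none], visited so far: [31, 26, 47, 8, 44, 14, 34, 11, 25, 42, 9]
  queue [23] -> pop 23, enqueue [none], visited so far: [31, 26, 47, 8, 44, 14, 34, 11, 25, 42, 9, 23]
Result: [31, 26, 47, 8, 44, 14, 34, 11, 25, 42, 9, 23]


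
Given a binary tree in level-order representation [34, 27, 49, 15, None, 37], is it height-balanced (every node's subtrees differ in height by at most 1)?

Tree (level-order array): [34, 27, 49, 15, None, 37]
Definition: a tree is height-balanced if, at every node, |h(left) - h(right)| <= 1 (empty subtree has height -1).
Bottom-up per-node check:
  node 15: h_left=-1, h_right=-1, diff=0 [OK], height=0
  node 27: h_left=0, h_right=-1, diff=1 [OK], height=1
  node 37: h_left=-1, h_right=-1, diff=0 [OK], height=0
  node 49: h_left=0, h_right=-1, diff=1 [OK], height=1
  node 34: h_left=1, h_right=1, diff=0 [OK], height=2
All nodes satisfy the balance condition.
Result: Balanced


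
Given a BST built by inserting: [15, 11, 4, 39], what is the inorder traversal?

Tree insertion order: [15, 11, 4, 39]
Tree (level-order array): [15, 11, 39, 4]
Inorder traversal: [4, 11, 15, 39]


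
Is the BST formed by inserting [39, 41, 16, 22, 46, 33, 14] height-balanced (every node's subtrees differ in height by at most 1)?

Tree (level-order array): [39, 16, 41, 14, 22, None, 46, None, None, None, 33]
Definition: a tree is height-balanced if, at every node, |h(left) - h(right)| <= 1 (empty subtree has height -1).
Bottom-up per-node check:
  node 14: h_left=-1, h_right=-1, diff=0 [OK], height=0
  node 33: h_left=-1, h_right=-1, diff=0 [OK], height=0
  node 22: h_left=-1, h_right=0, diff=1 [OK], height=1
  node 16: h_left=0, h_right=1, diff=1 [OK], height=2
  node 46: h_left=-1, h_right=-1, diff=0 [OK], height=0
  node 41: h_left=-1, h_right=0, diff=1 [OK], height=1
  node 39: h_left=2, h_right=1, diff=1 [OK], height=3
All nodes satisfy the balance condition.
Result: Balanced


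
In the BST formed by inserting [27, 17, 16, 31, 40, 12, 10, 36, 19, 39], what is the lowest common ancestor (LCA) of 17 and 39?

Tree insertion order: [27, 17, 16, 31, 40, 12, 10, 36, 19, 39]
Tree (level-order array): [27, 17, 31, 16, 19, None, 40, 12, None, None, None, 36, None, 10, None, None, 39]
In a BST, the LCA of p=17, q=39 is the first node v on the
root-to-leaf path with p <= v <= q (go left if both < v, right if both > v).
Walk from root:
  at 27: 17 <= 27 <= 39, this is the LCA
LCA = 27


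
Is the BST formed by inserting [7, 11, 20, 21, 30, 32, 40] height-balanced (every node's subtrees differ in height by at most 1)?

Tree (level-order array): [7, None, 11, None, 20, None, 21, None, 30, None, 32, None, 40]
Definition: a tree is height-balanced if, at every node, |h(left) - h(right)| <= 1 (empty subtree has height -1).
Bottom-up per-node check:
  node 40: h_left=-1, h_right=-1, diff=0 [OK], height=0
  node 32: h_left=-1, h_right=0, diff=1 [OK], height=1
  node 30: h_left=-1, h_right=1, diff=2 [FAIL (|-1-1|=2 > 1)], height=2
  node 21: h_left=-1, h_right=2, diff=3 [FAIL (|-1-2|=3 > 1)], height=3
  node 20: h_left=-1, h_right=3, diff=4 [FAIL (|-1-3|=4 > 1)], height=4
  node 11: h_left=-1, h_right=4, diff=5 [FAIL (|-1-4|=5 > 1)], height=5
  node 7: h_left=-1, h_right=5, diff=6 [FAIL (|-1-5|=6 > 1)], height=6
Node 30 violates the condition: |-1 - 1| = 2 > 1.
Result: Not balanced


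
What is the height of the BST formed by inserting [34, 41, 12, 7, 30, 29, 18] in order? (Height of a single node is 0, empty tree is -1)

Insertion order: [34, 41, 12, 7, 30, 29, 18]
Tree (level-order array): [34, 12, 41, 7, 30, None, None, None, None, 29, None, 18]
Compute height bottom-up (empty subtree = -1):
  height(7) = 1 + max(-1, -1) = 0
  height(18) = 1 + max(-1, -1) = 0
  height(29) = 1 + max(0, -1) = 1
  height(30) = 1 + max(1, -1) = 2
  height(12) = 1 + max(0, 2) = 3
  height(41) = 1 + max(-1, -1) = 0
  height(34) = 1 + max(3, 0) = 4
Height = 4


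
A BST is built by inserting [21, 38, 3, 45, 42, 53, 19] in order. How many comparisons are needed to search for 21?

Search path for 21: 21
Found: True
Comparisons: 1


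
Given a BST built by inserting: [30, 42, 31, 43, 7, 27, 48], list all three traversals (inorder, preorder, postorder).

Tree insertion order: [30, 42, 31, 43, 7, 27, 48]
Tree (level-order array): [30, 7, 42, None, 27, 31, 43, None, None, None, None, None, 48]
Inorder (L, root, R): [7, 27, 30, 31, 42, 43, 48]
Preorder (root, L, R): [30, 7, 27, 42, 31, 43, 48]
Postorder (L, R, root): [27, 7, 31, 48, 43, 42, 30]


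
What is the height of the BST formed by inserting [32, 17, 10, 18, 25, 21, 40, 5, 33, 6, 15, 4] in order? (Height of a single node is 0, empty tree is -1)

Insertion order: [32, 17, 10, 18, 25, 21, 40, 5, 33, 6, 15, 4]
Tree (level-order array): [32, 17, 40, 10, 18, 33, None, 5, 15, None, 25, None, None, 4, 6, None, None, 21]
Compute height bottom-up (empty subtree = -1):
  height(4) = 1 + max(-1, -1) = 0
  height(6) = 1 + max(-1, -1) = 0
  height(5) = 1 + max(0, 0) = 1
  height(15) = 1 + max(-1, -1) = 0
  height(10) = 1 + max(1, 0) = 2
  height(21) = 1 + max(-1, -1) = 0
  height(25) = 1 + max(0, -1) = 1
  height(18) = 1 + max(-1, 1) = 2
  height(17) = 1 + max(2, 2) = 3
  height(33) = 1 + max(-1, -1) = 0
  height(40) = 1 + max(0, -1) = 1
  height(32) = 1 + max(3, 1) = 4
Height = 4
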